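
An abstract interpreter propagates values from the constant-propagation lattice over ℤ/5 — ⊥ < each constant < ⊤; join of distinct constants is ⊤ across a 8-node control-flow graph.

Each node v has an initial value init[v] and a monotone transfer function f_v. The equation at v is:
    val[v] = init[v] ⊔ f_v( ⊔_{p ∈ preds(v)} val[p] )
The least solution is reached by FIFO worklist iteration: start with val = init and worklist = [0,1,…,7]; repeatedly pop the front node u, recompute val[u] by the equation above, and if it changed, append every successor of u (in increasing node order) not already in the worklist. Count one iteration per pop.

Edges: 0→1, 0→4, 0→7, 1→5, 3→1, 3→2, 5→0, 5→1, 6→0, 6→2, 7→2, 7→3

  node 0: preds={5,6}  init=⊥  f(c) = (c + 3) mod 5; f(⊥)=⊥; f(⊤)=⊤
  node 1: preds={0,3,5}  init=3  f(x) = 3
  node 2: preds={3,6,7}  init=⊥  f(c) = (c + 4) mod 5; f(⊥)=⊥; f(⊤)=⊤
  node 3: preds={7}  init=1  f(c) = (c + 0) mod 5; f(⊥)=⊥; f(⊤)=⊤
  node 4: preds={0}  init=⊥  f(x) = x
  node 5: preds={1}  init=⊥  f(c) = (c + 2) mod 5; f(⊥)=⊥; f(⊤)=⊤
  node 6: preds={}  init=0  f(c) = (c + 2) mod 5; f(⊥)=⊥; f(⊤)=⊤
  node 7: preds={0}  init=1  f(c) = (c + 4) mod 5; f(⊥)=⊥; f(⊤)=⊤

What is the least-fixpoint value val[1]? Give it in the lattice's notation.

3

Trace (14 dequeues):
  [1] u=0 | in 0 | out 3 | prev ⊥ | push {}
  [2] u=1 | in ⊤ | out 3 | ==
  [3] u=2 | in ⊤ | out ⊤ | prev ⊥ | push {}
  [4] u=3 | in 1 | out 1 | ==
  [5] u=4 | in 3 | out 3 | prev ⊥ | push {}
  [6] u=5 | in 3 | out 0 | prev ⊥ | push {0,1}
  [7] u=6 | in ⊥ | out 0 | ==
  [8] u=7 | in 3 | out ⊤ | prev 1 | push {2,3}
  [9] u=0 | in 0 | out 3 | ==
  [10] u=1 | in ⊤ | out 3 | ==
  [11] u=2 | in ⊤ | out ⊤ | ==
  [12] u=3 | in ⊤ | out ⊤ | prev 1 | push {1,2}
  [13] u=1 | in ⊤ | out 3 | ==
  [14] u=2 | in ⊤ | out ⊤ | ==

Converged values:
  [0] 3
  [1] 3
  [2] ⊤
  [3] ⊤
  [4] 3
  [5] 0
  [6] 0
  [7] ⊤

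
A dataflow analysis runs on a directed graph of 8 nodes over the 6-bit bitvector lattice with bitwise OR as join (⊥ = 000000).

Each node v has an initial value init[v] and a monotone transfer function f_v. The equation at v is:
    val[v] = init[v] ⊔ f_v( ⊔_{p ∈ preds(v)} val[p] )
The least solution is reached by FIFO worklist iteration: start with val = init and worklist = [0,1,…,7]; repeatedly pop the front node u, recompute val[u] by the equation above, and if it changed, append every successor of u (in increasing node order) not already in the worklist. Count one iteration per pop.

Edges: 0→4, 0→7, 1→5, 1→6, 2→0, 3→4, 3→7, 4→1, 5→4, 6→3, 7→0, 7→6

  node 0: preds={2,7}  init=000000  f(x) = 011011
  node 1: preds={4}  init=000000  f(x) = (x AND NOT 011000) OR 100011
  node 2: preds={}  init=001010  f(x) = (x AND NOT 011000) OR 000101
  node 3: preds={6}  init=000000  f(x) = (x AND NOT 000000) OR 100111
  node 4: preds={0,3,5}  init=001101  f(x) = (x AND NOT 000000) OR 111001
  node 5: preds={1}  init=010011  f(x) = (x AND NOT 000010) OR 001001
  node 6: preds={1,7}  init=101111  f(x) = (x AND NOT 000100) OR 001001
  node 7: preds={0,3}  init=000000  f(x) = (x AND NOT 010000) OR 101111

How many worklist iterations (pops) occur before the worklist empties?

12

Trace (12 dequeues):
  [1] u=0 | in 001010 | out 011011 | prev 000000 | push {}
  [2] u=1 | in 001101 | out 100111 | prev 000000 | push {}
  [3] u=2 | in 000000 | out 001111 | prev 001010 | push {0}
  [4] u=3 | in 101111 | out 101111 | prev 000000 | push {}
  [5] u=4 | in 111111 | out 111111 | prev 001101 | push {1}
  [6] u=5 | in 100111 | out 111111 | prev 010011 | push {4}
  [7] u=6 | in 100111 | out 101111 | ==
  [8] u=7 | in 111111 | out 101111 | prev 000000 | push {6}
  [9] u=0 | in 101111 | out 011011 | ==
  [10] u=1 | in 111111 | out 100111 | ==
  [11] u=4 | in 111111 | out 111111 | ==
  [12] u=6 | in 101111 | out 101111 | ==

Converged values:
  [0] 011011
  [1] 100111
  [2] 001111
  [3] 101111
  [4] 111111
  [5] 111111
  [6] 101111
  [7] 101111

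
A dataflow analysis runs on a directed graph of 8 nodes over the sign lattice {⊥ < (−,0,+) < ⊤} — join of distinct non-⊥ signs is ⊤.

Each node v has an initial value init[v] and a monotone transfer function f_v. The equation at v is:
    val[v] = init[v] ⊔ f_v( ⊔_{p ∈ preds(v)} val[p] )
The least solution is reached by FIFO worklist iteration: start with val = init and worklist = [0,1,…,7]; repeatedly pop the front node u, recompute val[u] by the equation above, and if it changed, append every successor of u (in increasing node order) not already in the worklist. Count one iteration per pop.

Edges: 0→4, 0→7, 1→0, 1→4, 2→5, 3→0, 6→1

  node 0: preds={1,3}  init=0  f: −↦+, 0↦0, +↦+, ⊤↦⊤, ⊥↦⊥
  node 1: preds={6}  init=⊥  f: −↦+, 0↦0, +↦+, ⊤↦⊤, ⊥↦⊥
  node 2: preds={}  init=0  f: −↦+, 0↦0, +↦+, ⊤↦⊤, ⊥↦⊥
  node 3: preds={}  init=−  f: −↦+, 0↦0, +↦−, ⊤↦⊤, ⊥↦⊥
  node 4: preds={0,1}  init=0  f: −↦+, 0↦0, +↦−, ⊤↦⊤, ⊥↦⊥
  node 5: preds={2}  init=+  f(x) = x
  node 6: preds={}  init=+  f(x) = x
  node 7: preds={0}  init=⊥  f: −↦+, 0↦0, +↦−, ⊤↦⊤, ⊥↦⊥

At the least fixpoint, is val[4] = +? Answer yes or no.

Worklist (9 pops):
  #1 pop 0: in=− → ⊤ (was 0); enqueue []
  #2 pop 1: in=+ → + (was ⊥); enqueue [0]
  #3 pop 2: in=⊥ → 0 (no change)
  #4 pop 3: in=⊥ → − (no change)
  #5 pop 4: in=⊤ → ⊤ (was 0); enqueue []
  #6 pop 5: in=0 → ⊤ (was +); enqueue []
  #7 pop 6: in=⊥ → + (no change)
  #8 pop 7: in=⊤ → ⊤ (was ⊥); enqueue []
  #9 pop 0: in=⊤ → ⊤ (no change)

Fixpoint:
  val[0] = ⊤
  val[1] = +
  val[2] = 0
  val[3] = −
  val[4] = ⊤
  val[5] = ⊤
  val[6] = +
  val[7] = ⊤

no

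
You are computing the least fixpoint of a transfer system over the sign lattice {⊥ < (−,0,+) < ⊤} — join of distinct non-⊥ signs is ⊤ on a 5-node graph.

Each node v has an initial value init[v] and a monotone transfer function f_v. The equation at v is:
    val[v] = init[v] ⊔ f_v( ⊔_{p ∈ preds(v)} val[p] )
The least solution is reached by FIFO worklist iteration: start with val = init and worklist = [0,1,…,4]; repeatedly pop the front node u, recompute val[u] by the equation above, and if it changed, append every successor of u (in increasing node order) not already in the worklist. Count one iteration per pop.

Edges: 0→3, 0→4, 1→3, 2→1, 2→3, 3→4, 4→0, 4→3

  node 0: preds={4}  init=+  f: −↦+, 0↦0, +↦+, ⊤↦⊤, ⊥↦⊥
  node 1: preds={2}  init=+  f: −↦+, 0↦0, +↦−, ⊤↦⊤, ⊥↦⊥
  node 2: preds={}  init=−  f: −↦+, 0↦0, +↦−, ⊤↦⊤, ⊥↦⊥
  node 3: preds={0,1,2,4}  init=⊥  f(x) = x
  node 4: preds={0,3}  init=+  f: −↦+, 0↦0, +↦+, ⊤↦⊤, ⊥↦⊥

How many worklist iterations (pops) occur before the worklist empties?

Worklist (8 pops):
  #1 pop 0: in=+ → + (no change)
  #2 pop 1: in=− → + (no change)
  #3 pop 2: in=⊥ → − (no change)
  #4 pop 3: in=⊤ → ⊤ (was ⊥); enqueue []
  #5 pop 4: in=⊤ → ⊤ (was +); enqueue [0,3]
  #6 pop 0: in=⊤ → ⊤ (was +); enqueue [4]
  #7 pop 3: in=⊤ → ⊤ (no change)
  #8 pop 4: in=⊤ → ⊤ (no change)

Fixpoint:
  val[0] = ⊤
  val[1] = +
  val[2] = −
  val[3] = ⊤
  val[4] = ⊤

8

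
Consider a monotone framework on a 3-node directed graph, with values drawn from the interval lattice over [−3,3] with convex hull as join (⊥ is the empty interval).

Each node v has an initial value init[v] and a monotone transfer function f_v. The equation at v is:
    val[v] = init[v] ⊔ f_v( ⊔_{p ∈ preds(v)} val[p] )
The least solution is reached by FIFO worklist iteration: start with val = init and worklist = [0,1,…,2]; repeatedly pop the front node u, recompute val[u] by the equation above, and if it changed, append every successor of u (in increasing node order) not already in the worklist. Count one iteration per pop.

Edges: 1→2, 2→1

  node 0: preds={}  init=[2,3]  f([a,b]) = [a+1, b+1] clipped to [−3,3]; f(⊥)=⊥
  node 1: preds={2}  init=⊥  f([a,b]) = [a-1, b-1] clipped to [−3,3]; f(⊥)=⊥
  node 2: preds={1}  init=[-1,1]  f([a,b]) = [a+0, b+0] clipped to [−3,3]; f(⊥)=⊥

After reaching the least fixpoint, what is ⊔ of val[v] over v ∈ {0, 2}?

Worklist (6 pops):
  #1 pop 0: in=⊥ → [2,3] (no change)
  #2 pop 1: in=[-1,1] → [-2,0] (was ⊥); enqueue []
  #3 pop 2: in=[-2,0] → [-2,1] (was [-1,1]); enqueue [1]
  #4 pop 1: in=[-2,1] → [-3,0] (was [-2,0]); enqueue [2]
  #5 pop 2: in=[-3,0] → [-3,1] (was [-2,1]); enqueue [1]
  #6 pop 1: in=[-3,1] → [-3,0] (no change)

Fixpoint:
  val[0] = [2,3]
  val[1] = [-3,0]
  val[2] = [-3,1]

[-3,3]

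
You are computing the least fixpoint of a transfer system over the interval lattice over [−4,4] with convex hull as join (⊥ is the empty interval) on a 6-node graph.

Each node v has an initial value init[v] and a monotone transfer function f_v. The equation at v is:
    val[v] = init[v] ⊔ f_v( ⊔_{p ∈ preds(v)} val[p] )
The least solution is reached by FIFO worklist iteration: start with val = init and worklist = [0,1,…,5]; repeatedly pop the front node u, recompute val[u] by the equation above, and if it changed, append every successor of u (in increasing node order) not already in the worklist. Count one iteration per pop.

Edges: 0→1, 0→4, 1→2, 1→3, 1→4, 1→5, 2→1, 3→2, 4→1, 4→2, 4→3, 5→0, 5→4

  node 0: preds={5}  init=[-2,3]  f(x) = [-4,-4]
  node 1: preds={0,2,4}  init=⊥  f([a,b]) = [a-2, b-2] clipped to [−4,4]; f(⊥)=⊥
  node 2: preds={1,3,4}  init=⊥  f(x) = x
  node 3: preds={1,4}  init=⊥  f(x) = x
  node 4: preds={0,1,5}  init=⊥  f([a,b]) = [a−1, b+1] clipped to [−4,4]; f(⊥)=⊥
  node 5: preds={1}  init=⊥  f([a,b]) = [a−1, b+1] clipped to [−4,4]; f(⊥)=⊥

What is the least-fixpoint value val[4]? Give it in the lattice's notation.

Trace (16 dequeues):
  [1] u=0 | in ⊥ | out [-4,3] | prev [-2,3] | push {}
  [2] u=1 | in [-4,3] | out [-4,1] | prev ⊥ | push {}
  [3] u=2 | in [-4,1] | out [-4,1] | prev ⊥ | push {1}
  [4] u=3 | in [-4,1] | out [-4,1] | prev ⊥ | push {2}
  [5] u=4 | in [-4,3] | out [-4,4] | prev ⊥ | push {3}
  [6] u=5 | in [-4,1] | out [-4,2] | prev ⊥ | push {0,4}
  [7] u=1 | in [-4,4] | out [-4,2] | prev [-4,1] | push {5}
  [8] u=2 | in [-4,4] | out [-4,4] | prev [-4,1] | push {1}
  [9] u=3 | in [-4,4] | out [-4,4] | prev [-4,1] | push {2}
  [10] u=0 | in [-4,2] | out [-4,3] | ==
  [11] u=4 | in [-4,3] | out [-4,4] | ==
  [12] u=5 | in [-4,2] | out [-4,3] | prev [-4,2] | push {0,4}
  [13] u=1 | in [-4,4] | out [-4,2] | ==
  [14] u=2 | in [-4,4] | out [-4,4] | ==
  [15] u=0 | in [-4,3] | out [-4,3] | ==
  [16] u=4 | in [-4,3] | out [-4,4] | ==

Converged values:
  [0] [-4,3]
  [1] [-4,2]
  [2] [-4,4]
  [3] [-4,4]
  [4] [-4,4]
  [5] [-4,3]

[-4,4]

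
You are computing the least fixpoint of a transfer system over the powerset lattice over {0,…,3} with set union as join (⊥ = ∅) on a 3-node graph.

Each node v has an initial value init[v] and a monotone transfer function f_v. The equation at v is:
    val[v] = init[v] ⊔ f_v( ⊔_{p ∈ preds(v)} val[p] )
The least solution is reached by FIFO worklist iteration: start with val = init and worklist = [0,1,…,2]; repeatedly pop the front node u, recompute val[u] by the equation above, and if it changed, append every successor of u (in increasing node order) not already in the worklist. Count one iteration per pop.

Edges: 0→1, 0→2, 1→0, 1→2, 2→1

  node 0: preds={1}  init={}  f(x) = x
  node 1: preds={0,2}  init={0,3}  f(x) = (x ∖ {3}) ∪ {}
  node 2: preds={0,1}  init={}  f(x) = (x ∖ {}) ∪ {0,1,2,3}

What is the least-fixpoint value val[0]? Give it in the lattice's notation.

{0,1,2,3}

Iteration log — 7 steps:
  step 1. node 0  ⊔preds={0,3}  new={0,3}  old={}  +wl: 
  step 2. node 1  ⊔preds={0,3}  new={0,3}  stable
  step 3. node 2  ⊔preds={0,3}  new={0,1,2,3}  old={}  +wl: 1
  step 4. node 1  ⊔preds={0,1,2,3}  new={0,1,2,3}  old={0,3}  +wl: 0,2
  step 5. node 0  ⊔preds={0,1,2,3}  new={0,1,2,3}  old={0,3}  +wl: 1
  step 6. node 2  ⊔preds={0,1,2,3}  new={0,1,2,3}  stable
  step 7. node 1  ⊔preds={0,1,2,3}  new={0,1,2,3}  stable

Least fixpoint reached:
  node 0: {0,1,2,3}
  node 1: {0,1,2,3}
  node 2: {0,1,2,3}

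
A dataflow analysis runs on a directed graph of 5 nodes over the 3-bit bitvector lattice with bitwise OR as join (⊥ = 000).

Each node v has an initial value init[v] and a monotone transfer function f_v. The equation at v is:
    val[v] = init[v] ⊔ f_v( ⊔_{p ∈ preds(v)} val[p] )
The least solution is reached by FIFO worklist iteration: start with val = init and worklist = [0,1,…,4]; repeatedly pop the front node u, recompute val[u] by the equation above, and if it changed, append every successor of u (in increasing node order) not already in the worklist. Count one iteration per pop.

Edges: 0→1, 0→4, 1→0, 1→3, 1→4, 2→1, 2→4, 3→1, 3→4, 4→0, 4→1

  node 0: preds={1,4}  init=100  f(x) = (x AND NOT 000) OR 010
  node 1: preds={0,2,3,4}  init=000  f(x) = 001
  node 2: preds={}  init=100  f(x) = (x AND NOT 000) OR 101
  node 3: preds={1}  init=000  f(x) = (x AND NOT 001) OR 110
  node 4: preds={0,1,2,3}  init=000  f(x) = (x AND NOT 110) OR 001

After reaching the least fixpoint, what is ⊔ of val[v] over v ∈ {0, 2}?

Worklist (8 pops):
  #1 pop 0: in=000 → 110 (was 100); enqueue []
  #2 pop 1: in=110 → 001 (was 000); enqueue [0]
  #3 pop 2: in=000 → 101 (was 100); enqueue [1]
  #4 pop 3: in=001 → 110 (was 000); enqueue []
  #5 pop 4: in=111 → 001 (was 000); enqueue []
  #6 pop 0: in=001 → 111 (was 110); enqueue [4]
  #7 pop 1: in=111 → 001 (no change)
  #8 pop 4: in=111 → 001 (no change)

Fixpoint:
  val[0] = 111
  val[1] = 001
  val[2] = 101
  val[3] = 110
  val[4] = 001

111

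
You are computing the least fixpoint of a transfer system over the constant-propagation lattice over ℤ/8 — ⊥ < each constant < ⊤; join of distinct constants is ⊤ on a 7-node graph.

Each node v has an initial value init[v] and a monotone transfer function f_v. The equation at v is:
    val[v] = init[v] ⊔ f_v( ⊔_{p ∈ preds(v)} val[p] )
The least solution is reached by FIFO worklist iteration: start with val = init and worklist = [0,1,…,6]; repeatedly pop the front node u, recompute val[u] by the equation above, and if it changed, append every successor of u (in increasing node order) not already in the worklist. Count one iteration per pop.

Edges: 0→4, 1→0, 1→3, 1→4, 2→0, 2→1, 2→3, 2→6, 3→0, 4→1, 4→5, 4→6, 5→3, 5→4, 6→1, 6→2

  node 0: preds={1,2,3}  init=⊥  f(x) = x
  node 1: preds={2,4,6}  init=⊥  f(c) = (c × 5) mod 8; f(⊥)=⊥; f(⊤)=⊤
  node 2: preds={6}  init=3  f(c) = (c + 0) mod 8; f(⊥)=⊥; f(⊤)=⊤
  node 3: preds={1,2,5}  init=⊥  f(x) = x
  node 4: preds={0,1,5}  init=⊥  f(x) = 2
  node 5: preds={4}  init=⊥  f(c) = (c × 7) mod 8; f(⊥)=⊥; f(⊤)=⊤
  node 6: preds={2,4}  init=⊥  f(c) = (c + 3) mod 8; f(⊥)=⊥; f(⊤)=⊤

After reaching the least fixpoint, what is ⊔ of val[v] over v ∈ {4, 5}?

Iteration log — 16 steps:
  step 1. node 0  ⊔preds=3  new=3  old=⊥  +wl: 
  step 2. node 1  ⊔preds=3  new=7  old=⊥  +wl: 0
  step 3. node 2  ⊔preds=⊥  new=3  stable
  step 4. node 3  ⊔preds=⊤  new=⊤  old=⊥  +wl: 
  step 5. node 4  ⊔preds=⊤  new=2  old=⊥  +wl: 1
  step 6. node 5  ⊔preds=2  new=6  old=⊥  +wl: 3,4
  step 7. node 6  ⊔preds=⊤  new=⊤  old=⊥  +wl: 2
  step 8. node 0  ⊔preds=⊤  new=⊤  old=3  +wl: 
  step 9. node 1  ⊔preds=⊤  new=⊤  old=7  +wl: 0
  step 10. node 3  ⊔preds=⊤  new=⊤  stable
  step 11. node 4  ⊔preds=⊤  new=2  stable
  step 12. node 2  ⊔preds=⊤  new=⊤  old=3  +wl: 1,3,6
  step 13. node 0  ⊔preds=⊤  new=⊤  stable
  step 14. node 1  ⊔preds=⊤  new=⊤  stable
  step 15. node 3  ⊔preds=⊤  new=⊤  stable
  step 16. node 6  ⊔preds=⊤  new=⊤  stable

Least fixpoint reached:
  node 0: ⊤
  node 1: ⊤
  node 2: ⊤
  node 3: ⊤
  node 4: 2
  node 5: 6
  node 6: ⊤

⊤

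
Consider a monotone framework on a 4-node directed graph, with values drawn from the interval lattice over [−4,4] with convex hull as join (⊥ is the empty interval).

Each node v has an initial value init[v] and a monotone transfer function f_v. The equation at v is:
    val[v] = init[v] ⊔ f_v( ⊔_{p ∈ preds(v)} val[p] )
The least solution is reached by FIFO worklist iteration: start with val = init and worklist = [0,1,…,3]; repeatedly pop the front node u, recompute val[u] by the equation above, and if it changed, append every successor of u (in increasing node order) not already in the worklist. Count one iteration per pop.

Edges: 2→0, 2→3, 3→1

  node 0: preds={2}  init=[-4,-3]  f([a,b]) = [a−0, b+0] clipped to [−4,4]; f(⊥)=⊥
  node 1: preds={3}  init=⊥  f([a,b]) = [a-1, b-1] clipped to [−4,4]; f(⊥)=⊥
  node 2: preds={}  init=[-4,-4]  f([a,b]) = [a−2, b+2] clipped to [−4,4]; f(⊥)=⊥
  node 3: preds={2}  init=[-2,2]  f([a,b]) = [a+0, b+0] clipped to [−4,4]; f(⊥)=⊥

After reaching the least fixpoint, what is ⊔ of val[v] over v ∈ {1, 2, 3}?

Trace (5 dequeues):
  [1] u=0 | in [-4,-4] | out [-4,-3] | ==
  [2] u=1 | in [-2,2] | out [-3,1] | prev ⊥ | push {}
  [3] u=2 | in ⊥ | out [-4,-4] | ==
  [4] u=3 | in [-4,-4] | out [-4,2] | prev [-2,2] | push {1}
  [5] u=1 | in [-4,2] | out [-4,1] | prev [-3,1] | push {}

Converged values:
  [0] [-4,-3]
  [1] [-4,1]
  [2] [-4,-4]
  [3] [-4,2]

[-4,2]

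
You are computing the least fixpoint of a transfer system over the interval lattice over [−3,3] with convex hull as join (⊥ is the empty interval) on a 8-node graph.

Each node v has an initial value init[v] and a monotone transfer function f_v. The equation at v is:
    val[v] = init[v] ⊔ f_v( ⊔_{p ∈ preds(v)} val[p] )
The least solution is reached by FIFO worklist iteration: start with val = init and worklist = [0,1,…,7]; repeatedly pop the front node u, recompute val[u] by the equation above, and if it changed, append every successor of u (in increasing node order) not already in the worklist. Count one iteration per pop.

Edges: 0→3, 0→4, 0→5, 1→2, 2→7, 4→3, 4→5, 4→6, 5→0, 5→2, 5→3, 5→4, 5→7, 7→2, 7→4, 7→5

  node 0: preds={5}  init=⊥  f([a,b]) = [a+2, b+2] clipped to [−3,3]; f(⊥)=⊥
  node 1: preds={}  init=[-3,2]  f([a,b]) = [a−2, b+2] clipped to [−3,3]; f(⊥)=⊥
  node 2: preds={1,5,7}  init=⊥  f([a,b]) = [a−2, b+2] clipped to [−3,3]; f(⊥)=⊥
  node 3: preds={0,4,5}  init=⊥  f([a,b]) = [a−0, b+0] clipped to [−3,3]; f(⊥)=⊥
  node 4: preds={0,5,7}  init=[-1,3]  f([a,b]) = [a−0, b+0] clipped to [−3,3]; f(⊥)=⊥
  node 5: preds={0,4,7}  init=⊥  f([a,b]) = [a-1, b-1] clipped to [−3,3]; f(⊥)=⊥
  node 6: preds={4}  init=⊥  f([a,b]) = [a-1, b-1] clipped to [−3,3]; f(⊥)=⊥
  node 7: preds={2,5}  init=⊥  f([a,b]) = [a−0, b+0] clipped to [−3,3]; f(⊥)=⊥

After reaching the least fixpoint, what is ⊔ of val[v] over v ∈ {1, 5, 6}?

[-3,2]

Worklist (21 pops):
  #1 pop 0: in=⊥ → ⊥ (no change)
  #2 pop 1: in=⊥ → [-3,2] (no change)
  #3 pop 2: in=[-3,2] → [-3,3] (was ⊥); enqueue []
  #4 pop 3: in=[-1,3] → [-1,3] (was ⊥); enqueue []
  #5 pop 4: in=⊥ → [-1,3] (no change)
  #6 pop 5: in=[-1,3] → [-2,2] (was ⊥); enqueue [0,2,3,4]
  #7 pop 6: in=[-1,3] → [-2,2] (was ⊥); enqueue []
  #8 pop 7: in=[-3,3] → [-3,3] (was ⊥); enqueue [5]
  #9 pop 0: in=[-2,2] → [0,3] (was ⊥); enqueue []
  #10 pop 2: in=[-3,3] → [-3,3] (no change)
  #11 pop 3: in=[-2,3] → [-2,3] (was [-1,3]); enqueue []
  #12 pop 4: in=[-3,3] → [-3,3] (was [-1,3]); enqueue [3,6]
  #13 pop 5: in=[-3,3] → [-3,2] (was [-2,2]); enqueue [0,2,4,7]
  #14 pop 3: in=[-3,3] → [-3,3] (was [-2,3]); enqueue []
  #15 pop 6: in=[-3,3] → [-3,2] (was [-2,2]); enqueue []
  #16 pop 0: in=[-3,2] → [-1,3] (was [0,3]); enqueue [3,5]
  #17 pop 2: in=[-3,3] → [-3,3] (no change)
  #18 pop 4: in=[-3,3] → [-3,3] (no change)
  #19 pop 7: in=[-3,3] → [-3,3] (no change)
  #20 pop 3: in=[-3,3] → [-3,3] (no change)
  #21 pop 5: in=[-3,3] → [-3,2] (no change)

Fixpoint:
  val[0] = [-1,3]
  val[1] = [-3,2]
  val[2] = [-3,3]
  val[3] = [-3,3]
  val[4] = [-3,3]
  val[5] = [-3,2]
  val[6] = [-3,2]
  val[7] = [-3,3]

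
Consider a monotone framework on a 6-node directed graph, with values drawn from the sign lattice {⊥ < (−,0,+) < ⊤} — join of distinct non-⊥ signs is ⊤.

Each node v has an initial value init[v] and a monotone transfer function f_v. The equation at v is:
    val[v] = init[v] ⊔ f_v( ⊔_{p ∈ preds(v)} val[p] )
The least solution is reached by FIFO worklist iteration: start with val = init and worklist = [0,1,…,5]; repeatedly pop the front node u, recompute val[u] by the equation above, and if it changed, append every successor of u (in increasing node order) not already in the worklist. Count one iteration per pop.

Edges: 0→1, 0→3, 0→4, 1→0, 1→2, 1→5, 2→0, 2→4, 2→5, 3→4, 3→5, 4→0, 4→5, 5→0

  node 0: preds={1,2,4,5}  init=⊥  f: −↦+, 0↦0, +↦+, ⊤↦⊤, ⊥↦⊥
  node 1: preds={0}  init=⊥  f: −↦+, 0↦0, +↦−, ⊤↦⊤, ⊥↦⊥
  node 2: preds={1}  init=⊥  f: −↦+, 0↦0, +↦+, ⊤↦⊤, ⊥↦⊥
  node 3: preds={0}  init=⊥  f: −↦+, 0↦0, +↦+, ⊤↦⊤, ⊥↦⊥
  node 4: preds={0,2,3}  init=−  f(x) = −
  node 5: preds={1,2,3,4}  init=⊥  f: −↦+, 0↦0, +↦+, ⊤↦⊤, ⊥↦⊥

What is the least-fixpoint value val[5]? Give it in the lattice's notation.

⊤

Iteration log — 15 steps:
  step 1. node 0  ⊔preds=−  new=+  old=⊥  +wl: 
  step 2. node 1  ⊔preds=+  new=−  old=⊥  +wl: 0
  step 3. node 2  ⊔preds=−  new=+  old=⊥  +wl: 
  step 4. node 3  ⊔preds=+  new=+  old=⊥  +wl: 
  step 5. node 4  ⊔preds=+  new=−  stable
  step 6. node 5  ⊔preds=⊤  new=⊤  old=⊥  +wl: 
  step 7. node 0  ⊔preds=⊤  new=⊤  old=+  +wl: 1,3,4
  step 8. node 1  ⊔preds=⊤  new=⊤  old=−  +wl: 0,2,5
  step 9. node 3  ⊔preds=⊤  new=⊤  old=+  +wl: 
  step 10. node 4  ⊔preds=⊤  new=−  stable
  step 11. node 0  ⊔preds=⊤  new=⊤  stable
  step 12. node 2  ⊔preds=⊤  new=⊤  old=+  +wl: 0,4
  step 13. node 5  ⊔preds=⊤  new=⊤  stable
  step 14. node 0  ⊔preds=⊤  new=⊤  stable
  step 15. node 4  ⊔preds=⊤  new=−  stable

Least fixpoint reached:
  node 0: ⊤
  node 1: ⊤
  node 2: ⊤
  node 3: ⊤
  node 4: −
  node 5: ⊤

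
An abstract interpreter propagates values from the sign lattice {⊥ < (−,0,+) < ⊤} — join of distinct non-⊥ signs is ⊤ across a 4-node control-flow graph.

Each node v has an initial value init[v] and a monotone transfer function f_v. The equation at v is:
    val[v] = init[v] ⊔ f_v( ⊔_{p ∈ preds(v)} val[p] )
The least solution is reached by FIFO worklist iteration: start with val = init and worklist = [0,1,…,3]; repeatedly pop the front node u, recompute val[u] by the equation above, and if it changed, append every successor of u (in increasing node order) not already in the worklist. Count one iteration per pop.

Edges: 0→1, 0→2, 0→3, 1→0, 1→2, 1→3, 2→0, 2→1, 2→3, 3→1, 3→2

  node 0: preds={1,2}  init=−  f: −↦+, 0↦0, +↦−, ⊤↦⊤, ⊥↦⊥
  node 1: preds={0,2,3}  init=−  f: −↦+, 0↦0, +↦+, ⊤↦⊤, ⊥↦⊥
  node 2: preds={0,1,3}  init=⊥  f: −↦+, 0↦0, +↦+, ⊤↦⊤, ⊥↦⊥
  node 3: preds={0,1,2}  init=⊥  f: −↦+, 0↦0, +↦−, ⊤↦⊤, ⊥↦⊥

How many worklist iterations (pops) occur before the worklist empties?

7

Iteration log — 7 steps:
  step 1. node 0  ⊔preds=−  new=⊤  old=−  +wl: 
  step 2. node 1  ⊔preds=⊤  new=⊤  old=−  +wl: 0
  step 3. node 2  ⊔preds=⊤  new=⊤  old=⊥  +wl: 1
  step 4. node 3  ⊔preds=⊤  new=⊤  old=⊥  +wl: 2
  step 5. node 0  ⊔preds=⊤  new=⊤  stable
  step 6. node 1  ⊔preds=⊤  new=⊤  stable
  step 7. node 2  ⊔preds=⊤  new=⊤  stable

Least fixpoint reached:
  node 0: ⊤
  node 1: ⊤
  node 2: ⊤
  node 3: ⊤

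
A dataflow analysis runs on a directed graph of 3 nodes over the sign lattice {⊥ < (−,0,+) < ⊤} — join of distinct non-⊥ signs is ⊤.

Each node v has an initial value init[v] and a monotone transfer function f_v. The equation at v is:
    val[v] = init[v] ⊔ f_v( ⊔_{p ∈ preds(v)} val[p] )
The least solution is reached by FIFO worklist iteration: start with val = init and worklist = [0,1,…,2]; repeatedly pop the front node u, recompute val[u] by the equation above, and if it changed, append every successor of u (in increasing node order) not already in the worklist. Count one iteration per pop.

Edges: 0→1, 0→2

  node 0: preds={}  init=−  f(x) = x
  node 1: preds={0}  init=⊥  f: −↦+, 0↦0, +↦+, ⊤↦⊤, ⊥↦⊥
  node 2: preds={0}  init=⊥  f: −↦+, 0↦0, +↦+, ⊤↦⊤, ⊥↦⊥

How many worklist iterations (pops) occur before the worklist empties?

3

Worklist (3 pops):
  #1 pop 0: in=⊥ → − (no change)
  #2 pop 1: in=− → + (was ⊥); enqueue []
  #3 pop 2: in=− → + (was ⊥); enqueue []

Fixpoint:
  val[0] = −
  val[1] = +
  val[2] = +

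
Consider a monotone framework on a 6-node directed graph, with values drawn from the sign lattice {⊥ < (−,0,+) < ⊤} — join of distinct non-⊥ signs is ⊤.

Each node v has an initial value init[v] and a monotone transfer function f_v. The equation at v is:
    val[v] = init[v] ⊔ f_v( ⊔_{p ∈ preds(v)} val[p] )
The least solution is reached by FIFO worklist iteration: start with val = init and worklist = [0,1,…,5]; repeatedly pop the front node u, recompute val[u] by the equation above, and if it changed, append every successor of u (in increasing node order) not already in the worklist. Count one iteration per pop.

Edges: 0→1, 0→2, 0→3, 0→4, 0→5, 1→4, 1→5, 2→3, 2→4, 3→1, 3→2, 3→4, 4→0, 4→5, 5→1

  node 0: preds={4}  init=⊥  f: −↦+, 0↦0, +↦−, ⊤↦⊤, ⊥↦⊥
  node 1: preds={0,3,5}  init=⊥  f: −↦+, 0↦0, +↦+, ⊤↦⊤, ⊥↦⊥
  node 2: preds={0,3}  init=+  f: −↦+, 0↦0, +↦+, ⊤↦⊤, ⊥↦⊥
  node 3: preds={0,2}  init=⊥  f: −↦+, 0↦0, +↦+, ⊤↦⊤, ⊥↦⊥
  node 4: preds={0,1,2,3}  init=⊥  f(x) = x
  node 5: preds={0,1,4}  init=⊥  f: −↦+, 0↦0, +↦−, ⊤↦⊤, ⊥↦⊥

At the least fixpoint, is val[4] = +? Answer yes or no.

Worklist (20 pops):
  #1 pop 0: in=⊥ → ⊥ (no change)
  #2 pop 1: in=⊥ → ⊥ (no change)
  #3 pop 2: in=⊥ → + (no change)
  #4 pop 3: in=+ → + (was ⊥); enqueue [1,2]
  #5 pop 4: in=+ → + (was ⊥); enqueue [0]
  #6 pop 5: in=+ → − (was ⊥); enqueue []
  #7 pop 1: in=⊤ → ⊤ (was ⊥); enqueue [4,5]
  #8 pop 2: in=+ → + (no change)
  #9 pop 0: in=+ → − (was ⊥); enqueue [1,2,3]
  #10 pop 4: in=⊤ → ⊤ (was +); enqueue [0]
  #11 pop 5: in=⊤ → ⊤ (was −); enqueue []
  #12 pop 1: in=⊤ → ⊤ (no change)
  #13 pop 2: in=⊤ → ⊤ (was +); enqueue [4]
  #14 pop 3: in=⊤ → ⊤ (was +); enqueue [1,2]
  #15 pop 0: in=⊤ → ⊤ (was −); enqueue [3,5]
  #16 pop 4: in=⊤ → ⊤ (no change)
  #17 pop 1: in=⊤ → ⊤ (no change)
  #18 pop 2: in=⊤ → ⊤ (no change)
  #19 pop 3: in=⊤ → ⊤ (no change)
  #20 pop 5: in=⊤ → ⊤ (no change)

Fixpoint:
  val[0] = ⊤
  val[1] = ⊤
  val[2] = ⊤
  val[3] = ⊤
  val[4] = ⊤
  val[5] = ⊤

no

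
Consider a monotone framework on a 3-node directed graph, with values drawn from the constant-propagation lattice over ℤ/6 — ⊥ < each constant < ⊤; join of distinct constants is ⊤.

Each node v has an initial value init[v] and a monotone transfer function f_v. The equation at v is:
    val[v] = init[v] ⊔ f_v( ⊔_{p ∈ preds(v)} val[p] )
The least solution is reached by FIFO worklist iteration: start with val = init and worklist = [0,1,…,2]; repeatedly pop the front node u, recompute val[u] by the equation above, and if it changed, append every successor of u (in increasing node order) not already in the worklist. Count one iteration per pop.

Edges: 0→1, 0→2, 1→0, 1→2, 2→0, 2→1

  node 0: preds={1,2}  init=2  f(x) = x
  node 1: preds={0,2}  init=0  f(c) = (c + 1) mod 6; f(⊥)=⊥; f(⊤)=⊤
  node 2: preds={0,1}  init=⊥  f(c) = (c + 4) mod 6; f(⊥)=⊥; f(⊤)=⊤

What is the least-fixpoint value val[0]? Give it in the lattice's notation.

⊤

Iteration log — 5 steps:
  step 1. node 0  ⊔preds=0  new=⊤  old=2  +wl: 
  step 2. node 1  ⊔preds=⊤  new=⊤  old=0  +wl: 0
  step 3. node 2  ⊔preds=⊤  new=⊤  old=⊥  +wl: 1
  step 4. node 0  ⊔preds=⊤  new=⊤  stable
  step 5. node 1  ⊔preds=⊤  new=⊤  stable

Least fixpoint reached:
  node 0: ⊤
  node 1: ⊤
  node 2: ⊤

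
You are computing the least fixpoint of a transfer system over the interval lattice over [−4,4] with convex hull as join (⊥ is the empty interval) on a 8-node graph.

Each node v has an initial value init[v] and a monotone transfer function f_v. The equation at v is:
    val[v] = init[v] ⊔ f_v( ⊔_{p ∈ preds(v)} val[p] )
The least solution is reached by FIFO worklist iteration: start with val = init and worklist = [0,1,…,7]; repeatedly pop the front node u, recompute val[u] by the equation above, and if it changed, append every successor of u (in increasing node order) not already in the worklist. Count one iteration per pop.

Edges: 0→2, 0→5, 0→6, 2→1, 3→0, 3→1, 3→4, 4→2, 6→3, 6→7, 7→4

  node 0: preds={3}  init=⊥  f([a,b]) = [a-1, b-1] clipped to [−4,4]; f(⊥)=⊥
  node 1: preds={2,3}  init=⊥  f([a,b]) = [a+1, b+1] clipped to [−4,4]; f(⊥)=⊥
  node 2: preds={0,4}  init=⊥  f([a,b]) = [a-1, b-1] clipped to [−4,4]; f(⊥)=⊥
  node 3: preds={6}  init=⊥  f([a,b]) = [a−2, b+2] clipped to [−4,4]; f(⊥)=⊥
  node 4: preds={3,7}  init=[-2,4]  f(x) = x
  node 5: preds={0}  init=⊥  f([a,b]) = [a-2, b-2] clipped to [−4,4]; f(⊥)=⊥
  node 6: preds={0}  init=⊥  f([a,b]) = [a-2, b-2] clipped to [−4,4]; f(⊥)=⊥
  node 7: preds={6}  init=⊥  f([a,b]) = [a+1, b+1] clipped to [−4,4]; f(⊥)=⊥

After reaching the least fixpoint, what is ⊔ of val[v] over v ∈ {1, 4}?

[-2,4]

Trace (9 dequeues):
  [1] u=0 | in ⊥ | out ⊥ | ==
  [2] u=1 | in ⊥ | out ⊥ | ==
  [3] u=2 | in [-2,4] | out [-3,3] | prev ⊥ | push {1}
  [4] u=3 | in ⊥ | out ⊥ | ==
  [5] u=4 | in ⊥ | out [-2,4] | ==
  [6] u=5 | in ⊥ | out ⊥ | ==
  [7] u=6 | in ⊥ | out ⊥ | ==
  [8] u=7 | in ⊥ | out ⊥ | ==
  [9] u=1 | in [-3,3] | out [-2,4] | prev ⊥ | push {}

Converged values:
  [0] ⊥
  [1] [-2,4]
  [2] [-3,3]
  [3] ⊥
  [4] [-2,4]
  [5] ⊥
  [6] ⊥
  [7] ⊥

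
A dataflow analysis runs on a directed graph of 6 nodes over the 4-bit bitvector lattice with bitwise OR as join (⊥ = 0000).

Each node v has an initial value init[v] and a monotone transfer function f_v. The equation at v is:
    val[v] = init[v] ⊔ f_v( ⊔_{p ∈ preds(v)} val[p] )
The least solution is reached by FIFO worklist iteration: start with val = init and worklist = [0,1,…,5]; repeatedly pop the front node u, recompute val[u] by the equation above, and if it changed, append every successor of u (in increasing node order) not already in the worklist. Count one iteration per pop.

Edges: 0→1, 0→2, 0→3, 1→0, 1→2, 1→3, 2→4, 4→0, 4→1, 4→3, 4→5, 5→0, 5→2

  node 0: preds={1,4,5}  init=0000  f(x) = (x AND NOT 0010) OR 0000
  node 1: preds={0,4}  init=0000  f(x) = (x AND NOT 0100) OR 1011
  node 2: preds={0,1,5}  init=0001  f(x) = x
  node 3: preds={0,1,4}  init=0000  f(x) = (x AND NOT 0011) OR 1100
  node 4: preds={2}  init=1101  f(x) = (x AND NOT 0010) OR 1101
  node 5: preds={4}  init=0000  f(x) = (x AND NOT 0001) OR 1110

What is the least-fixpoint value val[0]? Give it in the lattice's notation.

Trace (8 dequeues):
  [1] u=0 | in 1101 | out 1101 | prev 0000 | push {}
  [2] u=1 | in 1101 | out 1011 | prev 0000 | push {0}
  [3] u=2 | in 1111 | out 1111 | prev 0001 | push {}
  [4] u=3 | in 1111 | out 1100 | prev 0000 | push {}
  [5] u=4 | in 1111 | out 1101 | ==
  [6] u=5 | in 1101 | out 1110 | prev 0000 | push {2}
  [7] u=0 | in 1111 | out 1101 | ==
  [8] u=2 | in 1111 | out 1111 | ==

Converged values:
  [0] 1101
  [1] 1011
  [2] 1111
  [3] 1100
  [4] 1101
  [5] 1110

1101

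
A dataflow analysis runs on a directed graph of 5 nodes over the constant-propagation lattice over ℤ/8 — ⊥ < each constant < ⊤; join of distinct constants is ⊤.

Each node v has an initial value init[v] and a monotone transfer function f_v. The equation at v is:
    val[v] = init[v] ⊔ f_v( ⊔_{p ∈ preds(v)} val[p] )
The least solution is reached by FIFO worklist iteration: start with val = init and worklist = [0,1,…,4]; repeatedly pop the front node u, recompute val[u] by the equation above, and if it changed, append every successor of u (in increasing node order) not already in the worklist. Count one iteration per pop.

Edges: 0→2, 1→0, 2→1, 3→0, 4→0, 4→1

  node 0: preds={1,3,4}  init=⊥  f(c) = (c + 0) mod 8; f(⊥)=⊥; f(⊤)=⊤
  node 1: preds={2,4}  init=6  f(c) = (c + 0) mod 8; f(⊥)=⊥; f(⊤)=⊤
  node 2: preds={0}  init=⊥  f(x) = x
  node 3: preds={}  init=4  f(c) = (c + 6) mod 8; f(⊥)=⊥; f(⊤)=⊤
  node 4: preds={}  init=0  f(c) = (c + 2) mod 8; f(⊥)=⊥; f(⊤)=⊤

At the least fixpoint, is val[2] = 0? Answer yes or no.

no

Iteration log — 7 steps:
  step 1. node 0  ⊔preds=⊤  new=⊤  old=⊥  +wl: 
  step 2. node 1  ⊔preds=0  new=⊤  old=6  +wl: 0
  step 3. node 2  ⊔preds=⊤  new=⊤  old=⊥  +wl: 1
  step 4. node 3  ⊔preds=⊥  new=4  stable
  step 5. node 4  ⊔preds=⊥  new=0  stable
  step 6. node 0  ⊔preds=⊤  new=⊤  stable
  step 7. node 1  ⊔preds=⊤  new=⊤  stable

Least fixpoint reached:
  node 0: ⊤
  node 1: ⊤
  node 2: ⊤
  node 3: 4
  node 4: 0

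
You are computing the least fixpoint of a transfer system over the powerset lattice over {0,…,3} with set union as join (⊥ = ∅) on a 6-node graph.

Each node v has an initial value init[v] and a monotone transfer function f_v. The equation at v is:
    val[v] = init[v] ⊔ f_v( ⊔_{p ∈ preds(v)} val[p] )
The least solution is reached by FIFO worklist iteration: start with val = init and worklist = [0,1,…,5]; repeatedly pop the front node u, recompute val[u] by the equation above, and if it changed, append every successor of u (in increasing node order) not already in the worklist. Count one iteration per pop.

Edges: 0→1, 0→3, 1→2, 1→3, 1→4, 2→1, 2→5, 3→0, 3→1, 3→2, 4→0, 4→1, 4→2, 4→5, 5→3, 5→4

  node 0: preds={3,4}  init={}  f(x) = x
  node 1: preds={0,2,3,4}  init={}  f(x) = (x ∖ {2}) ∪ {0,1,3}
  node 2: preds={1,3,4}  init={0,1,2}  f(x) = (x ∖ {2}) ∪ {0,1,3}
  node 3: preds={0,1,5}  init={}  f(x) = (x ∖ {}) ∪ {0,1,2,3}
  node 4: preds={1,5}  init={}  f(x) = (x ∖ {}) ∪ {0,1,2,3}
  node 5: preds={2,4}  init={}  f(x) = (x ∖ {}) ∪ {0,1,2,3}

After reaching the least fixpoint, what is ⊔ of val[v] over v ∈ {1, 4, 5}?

{0,1,2,3}

Iteration log — 12 steps:
  step 1. node 0  ⊔preds={}  new={}  stable
  step 2. node 1  ⊔preds={0,1,2}  new={0,1,3}  old={}  +wl: 
  step 3. node 2  ⊔preds={0,1,3}  new={0,1,2,3}  old={0,1,2}  +wl: 1
  step 4. node 3  ⊔preds={0,1,3}  new={0,1,2,3}  old={}  +wl: 0,2
  step 5. node 4  ⊔preds={0,1,3}  new={0,1,2,3}  old={}  +wl: 
  step 6. node 5  ⊔preds={0,1,2,3}  new={0,1,2,3}  old={}  +wl: 3,4
  step 7. node 1  ⊔preds={0,1,2,3}  new={0,1,3}  stable
  step 8. node 0  ⊔preds={0,1,2,3}  new={0,1,2,3}  old={}  +wl: 1
  step 9. node 2  ⊔preds={0,1,2,3}  new={0,1,2,3}  stable
  step 10. node 3  ⊔preds={0,1,2,3}  new={0,1,2,3}  stable
  step 11. node 4  ⊔preds={0,1,2,3}  new={0,1,2,3}  stable
  step 12. node 1  ⊔preds={0,1,2,3}  new={0,1,3}  stable

Least fixpoint reached:
  node 0: {0,1,2,3}
  node 1: {0,1,3}
  node 2: {0,1,2,3}
  node 3: {0,1,2,3}
  node 4: {0,1,2,3}
  node 5: {0,1,2,3}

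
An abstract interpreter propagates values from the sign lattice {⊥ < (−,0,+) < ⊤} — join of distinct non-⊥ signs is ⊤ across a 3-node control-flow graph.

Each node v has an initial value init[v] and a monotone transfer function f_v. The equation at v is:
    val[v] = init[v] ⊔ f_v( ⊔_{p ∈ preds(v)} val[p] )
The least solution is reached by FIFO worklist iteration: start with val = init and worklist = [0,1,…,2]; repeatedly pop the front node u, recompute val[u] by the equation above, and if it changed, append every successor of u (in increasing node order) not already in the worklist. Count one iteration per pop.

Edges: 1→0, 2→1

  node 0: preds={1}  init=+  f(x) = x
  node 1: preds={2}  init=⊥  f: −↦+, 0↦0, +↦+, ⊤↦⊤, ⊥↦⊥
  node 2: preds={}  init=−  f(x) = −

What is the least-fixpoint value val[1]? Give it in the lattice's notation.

Worklist (4 pops):
  #1 pop 0: in=⊥ → + (no change)
  #2 pop 1: in=− → + (was ⊥); enqueue [0]
  #3 pop 2: in=⊥ → − (no change)
  #4 pop 0: in=+ → + (no change)

Fixpoint:
  val[0] = +
  val[1] = +
  val[2] = −

+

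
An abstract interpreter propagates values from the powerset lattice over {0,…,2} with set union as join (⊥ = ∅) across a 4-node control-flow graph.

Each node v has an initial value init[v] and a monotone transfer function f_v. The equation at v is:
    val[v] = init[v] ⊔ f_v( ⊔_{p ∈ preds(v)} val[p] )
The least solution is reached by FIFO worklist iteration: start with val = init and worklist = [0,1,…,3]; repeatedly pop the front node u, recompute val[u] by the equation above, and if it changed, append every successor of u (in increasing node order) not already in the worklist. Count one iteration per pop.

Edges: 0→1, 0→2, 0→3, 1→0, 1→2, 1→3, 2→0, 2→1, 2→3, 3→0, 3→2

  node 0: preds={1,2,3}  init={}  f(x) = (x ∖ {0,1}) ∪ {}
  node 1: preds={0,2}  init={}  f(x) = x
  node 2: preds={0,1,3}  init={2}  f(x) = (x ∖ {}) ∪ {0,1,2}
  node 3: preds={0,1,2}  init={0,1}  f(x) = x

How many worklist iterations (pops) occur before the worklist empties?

Iteration log — 9 steps:
  step 1. node 0  ⊔preds={0,1,2}  new={2}  old={}  +wl: 
  step 2. node 1  ⊔preds={2}  new={2}  old={}  +wl: 0
  step 3. node 2  ⊔preds={0,1,2}  new={0,1,2}  old={2}  +wl: 1
  step 4. node 3  ⊔preds={0,1,2}  new={0,1,2}  old={0,1}  +wl: 2
  step 5. node 0  ⊔preds={0,1,2}  new={2}  stable
  step 6. node 1  ⊔preds={0,1,2}  new={0,1,2}  old={2}  +wl: 0,3
  step 7. node 2  ⊔preds={0,1,2}  new={0,1,2}  stable
  step 8. node 0  ⊔preds={0,1,2}  new={2}  stable
  step 9. node 3  ⊔preds={0,1,2}  new={0,1,2}  stable

Least fixpoint reached:
  node 0: {2}
  node 1: {0,1,2}
  node 2: {0,1,2}
  node 3: {0,1,2}

9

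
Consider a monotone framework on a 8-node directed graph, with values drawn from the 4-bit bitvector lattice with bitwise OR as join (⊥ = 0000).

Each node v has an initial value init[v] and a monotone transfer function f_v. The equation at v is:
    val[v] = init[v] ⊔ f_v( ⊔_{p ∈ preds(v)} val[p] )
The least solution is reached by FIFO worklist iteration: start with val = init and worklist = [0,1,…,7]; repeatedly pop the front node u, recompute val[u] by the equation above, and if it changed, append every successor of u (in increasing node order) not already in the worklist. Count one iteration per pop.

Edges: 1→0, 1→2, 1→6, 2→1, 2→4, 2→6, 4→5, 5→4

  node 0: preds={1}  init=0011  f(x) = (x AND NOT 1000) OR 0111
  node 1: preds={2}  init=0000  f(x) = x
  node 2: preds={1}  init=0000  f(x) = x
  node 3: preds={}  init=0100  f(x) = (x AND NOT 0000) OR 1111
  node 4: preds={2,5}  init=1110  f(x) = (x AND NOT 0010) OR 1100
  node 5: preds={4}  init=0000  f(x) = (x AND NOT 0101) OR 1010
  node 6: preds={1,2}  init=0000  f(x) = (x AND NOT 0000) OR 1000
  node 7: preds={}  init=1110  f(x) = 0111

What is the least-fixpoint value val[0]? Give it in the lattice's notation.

Iteration log — 9 steps:
  step 1. node 0  ⊔preds=0000  new=0111  old=0011  +wl: 
  step 2. node 1  ⊔preds=0000  new=0000  stable
  step 3. node 2  ⊔preds=0000  new=0000  stable
  step 4. node 3  ⊔preds=0000  new=1111  old=0100  +wl: 
  step 5. node 4  ⊔preds=0000  new=1110  stable
  step 6. node 5  ⊔preds=1110  new=1010  old=0000  +wl: 4
  step 7. node 6  ⊔preds=0000  new=1000  old=0000  +wl: 
  step 8. node 7  ⊔preds=0000  new=1111  old=1110  +wl: 
  step 9. node 4  ⊔preds=1010  new=1110  stable

Least fixpoint reached:
  node 0: 0111
  node 1: 0000
  node 2: 0000
  node 3: 1111
  node 4: 1110
  node 5: 1010
  node 6: 1000
  node 7: 1111

0111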